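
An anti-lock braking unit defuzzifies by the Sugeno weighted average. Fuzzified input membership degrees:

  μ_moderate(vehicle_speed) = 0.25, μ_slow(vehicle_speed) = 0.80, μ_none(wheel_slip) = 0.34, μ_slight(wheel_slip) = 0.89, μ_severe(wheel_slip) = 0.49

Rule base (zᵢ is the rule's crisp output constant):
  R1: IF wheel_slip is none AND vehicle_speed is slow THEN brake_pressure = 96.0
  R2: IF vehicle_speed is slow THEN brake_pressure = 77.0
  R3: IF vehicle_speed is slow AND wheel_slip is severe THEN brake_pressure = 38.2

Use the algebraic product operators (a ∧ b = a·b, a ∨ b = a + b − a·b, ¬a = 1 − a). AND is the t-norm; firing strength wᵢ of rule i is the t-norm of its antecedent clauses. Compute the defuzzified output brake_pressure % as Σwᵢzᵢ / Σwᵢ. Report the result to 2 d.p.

R1 (z=96.0): none=0.34, slow=0.80; AND[a·b] → w = 0.2720
R2 (z=77.0): slow=0.80 → w = 0.8000
R3 (z=38.2): slow=0.80, severe=0.49; AND[a·b] → w = 0.3920
Weighted average = (0.2720·96.0 + 0.8000·77.0 + 0.3920·38.2) / (0.2720 + 0.8000 + 0.3920)
  = 102.6864 / 1.4640 = 70.14

70.14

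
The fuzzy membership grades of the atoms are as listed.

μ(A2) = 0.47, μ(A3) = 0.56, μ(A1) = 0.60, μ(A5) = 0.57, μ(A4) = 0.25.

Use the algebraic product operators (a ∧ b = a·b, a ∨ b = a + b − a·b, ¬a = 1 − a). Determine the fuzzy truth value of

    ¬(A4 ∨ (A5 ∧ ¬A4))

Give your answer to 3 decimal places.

0.429

¬A4 = 1 − 0.2500 = 0.7500
A5 ∧ ¬A4 = a·b on (0.5700, 0.7500) = 0.4275
A4 ∨ (A5 ∧ ¬A4) = a + b − a·b on (0.2500, 0.4275) = 0.5706
¬(A4 ∨ (A5 ∧ ¬A4)) = 1 − 0.5706 = 0.4294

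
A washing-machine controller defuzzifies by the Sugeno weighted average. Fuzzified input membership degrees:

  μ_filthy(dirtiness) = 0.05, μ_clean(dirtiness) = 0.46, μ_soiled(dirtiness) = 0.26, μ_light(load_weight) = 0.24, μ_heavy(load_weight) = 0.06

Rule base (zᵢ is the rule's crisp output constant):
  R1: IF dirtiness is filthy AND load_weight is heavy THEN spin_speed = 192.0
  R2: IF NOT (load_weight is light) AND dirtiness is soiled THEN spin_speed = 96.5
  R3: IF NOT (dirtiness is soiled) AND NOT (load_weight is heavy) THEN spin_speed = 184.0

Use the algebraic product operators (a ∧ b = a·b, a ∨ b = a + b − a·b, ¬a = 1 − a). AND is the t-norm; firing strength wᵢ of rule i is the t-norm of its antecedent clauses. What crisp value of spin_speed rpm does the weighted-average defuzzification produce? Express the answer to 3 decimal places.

164.734

R1 (z=192.0): filthy=0.05, heavy=0.06; AND[a·b] → w = 0.0030
R2 (z=96.5): ¬light=1−0.24=0.76, soiled=0.26; AND[a·b] → w = 0.1976
R3 (z=184.0): ¬soiled=1−0.26=0.74, ¬heavy=1−0.06=0.94; AND[a·b] → w = 0.6956
Weighted average = (0.0030·192.0 + 0.1976·96.5 + 0.6956·184.0) / (0.0030 + 0.1976 + 0.6956)
  = 147.6348 / 0.8962 = 164.734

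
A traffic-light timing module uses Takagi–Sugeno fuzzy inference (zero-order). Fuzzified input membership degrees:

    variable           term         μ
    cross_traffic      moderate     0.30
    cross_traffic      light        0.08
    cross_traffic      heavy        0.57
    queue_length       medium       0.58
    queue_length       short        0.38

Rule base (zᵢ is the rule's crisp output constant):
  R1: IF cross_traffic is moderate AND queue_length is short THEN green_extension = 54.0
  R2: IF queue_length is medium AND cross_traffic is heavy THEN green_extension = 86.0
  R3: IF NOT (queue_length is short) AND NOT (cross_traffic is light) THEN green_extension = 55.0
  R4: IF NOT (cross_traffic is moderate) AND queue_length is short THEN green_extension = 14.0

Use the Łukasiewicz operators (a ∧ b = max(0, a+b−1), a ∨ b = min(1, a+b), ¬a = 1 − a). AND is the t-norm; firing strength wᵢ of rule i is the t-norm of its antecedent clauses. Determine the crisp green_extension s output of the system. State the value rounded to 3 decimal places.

56.779

R1 (z=54.0): moderate=0.30, short=0.38; AND[max(0, a+b−1)] → w = 0.00
R2 (z=86.0): medium=0.58, heavy=0.57; AND[max(0, a+b−1)] → w = 0.15
R3 (z=55.0): ¬short=1−0.38=0.62, ¬light=1−0.08=0.92; AND[max(0, a+b−1)] → w = 0.54
R4 (z=14.0): ¬moderate=1−0.30=0.70, short=0.38; AND[max(0, a+b−1)] → w = 0.08
Weighted average = (0.00·54.0 + 0.15·86.0 + 0.54·55.0 + 0.08·14.0) / (0.00 + 0.15 + 0.54 + 0.08)
  = 43.7200 / 0.7700 = 56.779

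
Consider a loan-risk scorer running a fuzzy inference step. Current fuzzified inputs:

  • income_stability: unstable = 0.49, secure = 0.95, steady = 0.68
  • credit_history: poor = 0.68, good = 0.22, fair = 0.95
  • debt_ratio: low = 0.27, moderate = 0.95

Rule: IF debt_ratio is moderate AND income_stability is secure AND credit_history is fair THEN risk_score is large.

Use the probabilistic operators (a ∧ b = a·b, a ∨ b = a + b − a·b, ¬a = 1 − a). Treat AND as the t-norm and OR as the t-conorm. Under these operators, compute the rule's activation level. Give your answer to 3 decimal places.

firing strength: moderate=0.95, secure=0.95, fair=0.95; AND[a·b] → w = 0.8574

0.857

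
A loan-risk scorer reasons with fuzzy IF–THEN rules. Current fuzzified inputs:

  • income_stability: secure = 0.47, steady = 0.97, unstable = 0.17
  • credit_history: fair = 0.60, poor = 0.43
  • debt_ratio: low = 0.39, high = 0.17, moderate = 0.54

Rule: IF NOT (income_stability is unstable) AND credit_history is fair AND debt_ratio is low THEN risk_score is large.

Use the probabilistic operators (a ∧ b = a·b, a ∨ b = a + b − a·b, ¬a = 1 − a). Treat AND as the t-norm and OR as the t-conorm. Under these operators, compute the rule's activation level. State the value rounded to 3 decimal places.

0.194

firing strength: ¬unstable=1−0.17=0.83, fair=0.60, low=0.39; AND[a·b] → w = 0.1942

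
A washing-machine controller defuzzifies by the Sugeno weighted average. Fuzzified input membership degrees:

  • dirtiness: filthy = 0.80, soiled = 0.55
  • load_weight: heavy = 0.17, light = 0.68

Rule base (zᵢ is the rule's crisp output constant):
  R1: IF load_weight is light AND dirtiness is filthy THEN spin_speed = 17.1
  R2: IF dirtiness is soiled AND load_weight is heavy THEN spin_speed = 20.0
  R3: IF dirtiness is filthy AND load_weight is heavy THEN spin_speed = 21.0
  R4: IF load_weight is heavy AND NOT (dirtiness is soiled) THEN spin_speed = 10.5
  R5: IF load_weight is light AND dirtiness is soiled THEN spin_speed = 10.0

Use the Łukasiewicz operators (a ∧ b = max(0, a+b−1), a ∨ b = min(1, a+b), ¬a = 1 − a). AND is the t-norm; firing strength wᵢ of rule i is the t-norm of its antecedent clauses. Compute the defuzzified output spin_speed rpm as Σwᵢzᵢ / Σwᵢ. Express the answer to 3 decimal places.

14.800

R1 (z=17.1): light=0.68, filthy=0.80; AND[max(0, a+b−1)] → w = 0.48
R2 (z=20.0): soiled=0.55, heavy=0.17; AND[max(0, a+b−1)] → w = 0.00
R3 (z=21.0): filthy=0.80, heavy=0.17; AND[max(0, a+b−1)] → w = 0.00
R4 (z=10.5): heavy=0.17, ¬soiled=1−0.55=0.45; AND[max(0, a+b−1)] → w = 0.00
R5 (z=10.0): light=0.68, soiled=0.55; AND[max(0, a+b−1)] → w = 0.23
Weighted average = (0.48·17.1 + 0.00·20.0 + 0.00·21.0 + 0.00·10.5 + 0.23·10.0) / (0.48 + 0.00 + 0.00 + 0.00 + 0.23)
  = 10.5080 / 0.7100 = 14.800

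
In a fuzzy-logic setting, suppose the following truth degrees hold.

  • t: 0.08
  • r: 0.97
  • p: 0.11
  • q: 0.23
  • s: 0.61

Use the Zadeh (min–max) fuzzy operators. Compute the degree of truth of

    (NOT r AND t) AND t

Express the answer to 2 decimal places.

NOT r = 1 − 0.97 = 0.03
NOT r AND t = min(a, b) on (0.03, 0.08) = 0.03
(NOT r AND t) AND t = min(a, b) on (0.03, 0.08) = 0.03

0.03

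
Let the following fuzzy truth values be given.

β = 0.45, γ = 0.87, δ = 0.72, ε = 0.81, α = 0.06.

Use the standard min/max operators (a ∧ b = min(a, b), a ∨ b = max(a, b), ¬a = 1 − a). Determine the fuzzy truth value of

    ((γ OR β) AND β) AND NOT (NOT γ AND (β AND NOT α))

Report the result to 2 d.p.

γ OR β = max(a, b) on (0.87, 0.45) = 0.87
(γ OR β) AND β = min(a, b) on (0.87, 0.45) = 0.45
NOT γ = 1 − 0.87 = 0.13
NOT α = 1 − 0.06 = 0.94
β AND NOT α = min(a, b) on (0.45, 0.94) = 0.45
NOT γ AND (β AND NOT α) = min(a, b) on (0.13, 0.45) = 0.13
NOT (NOT γ AND (β AND NOT α)) = 1 − 0.13 = 0.87
((γ OR β) AND β) AND NOT (NOT γ AND (β AND NOT α)) = min(a, b) on (0.45, 0.87) = 0.45

0.45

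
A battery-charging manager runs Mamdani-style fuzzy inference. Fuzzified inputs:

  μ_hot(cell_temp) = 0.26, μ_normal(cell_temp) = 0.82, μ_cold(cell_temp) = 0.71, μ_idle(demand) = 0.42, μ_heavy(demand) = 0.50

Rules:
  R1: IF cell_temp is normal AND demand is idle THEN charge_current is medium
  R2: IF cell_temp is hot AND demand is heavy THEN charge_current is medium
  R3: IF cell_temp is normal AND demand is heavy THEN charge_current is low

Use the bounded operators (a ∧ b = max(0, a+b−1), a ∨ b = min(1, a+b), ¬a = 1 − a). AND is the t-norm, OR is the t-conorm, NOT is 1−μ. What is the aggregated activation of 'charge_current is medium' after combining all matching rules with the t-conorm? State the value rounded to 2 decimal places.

0.24

R1: normal=0.82, idle=0.42; AND[max(0, a+b−1)] → w = 0.24
R2: hot=0.26, heavy=0.50; AND[max(0, a+b−1)] → w = 0.00
R3: normal=0.82, heavy=0.50; AND[max(0, a+b−1)] → w = 0.32
Rules with consequent 'medium': {R1, R2} → strengths 0.24, 0.00
Aggregate via t-conorm [min(1, a+b)]: 0.24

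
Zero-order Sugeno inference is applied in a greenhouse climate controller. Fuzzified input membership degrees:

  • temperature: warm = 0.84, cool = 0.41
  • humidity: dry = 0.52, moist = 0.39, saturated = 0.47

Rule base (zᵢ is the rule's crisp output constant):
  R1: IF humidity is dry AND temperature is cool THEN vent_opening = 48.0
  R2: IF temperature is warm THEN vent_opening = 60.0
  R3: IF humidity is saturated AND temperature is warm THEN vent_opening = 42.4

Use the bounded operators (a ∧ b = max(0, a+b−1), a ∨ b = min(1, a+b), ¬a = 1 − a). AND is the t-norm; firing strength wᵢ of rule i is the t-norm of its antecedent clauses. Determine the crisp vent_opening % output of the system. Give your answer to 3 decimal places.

R1 (z=48.0): dry=0.52, cool=0.41; AND[max(0, a+b−1)] → w = 0.00
R2 (z=60.0): warm=0.84 → w = 0.84
R3 (z=42.4): saturated=0.47, warm=0.84; AND[max(0, a+b−1)] → w = 0.31
Weighted average = (0.00·48.0 + 0.84·60.0 + 0.31·42.4) / (0.00 + 0.84 + 0.31)
  = 63.5440 / 1.1500 = 55.256

55.256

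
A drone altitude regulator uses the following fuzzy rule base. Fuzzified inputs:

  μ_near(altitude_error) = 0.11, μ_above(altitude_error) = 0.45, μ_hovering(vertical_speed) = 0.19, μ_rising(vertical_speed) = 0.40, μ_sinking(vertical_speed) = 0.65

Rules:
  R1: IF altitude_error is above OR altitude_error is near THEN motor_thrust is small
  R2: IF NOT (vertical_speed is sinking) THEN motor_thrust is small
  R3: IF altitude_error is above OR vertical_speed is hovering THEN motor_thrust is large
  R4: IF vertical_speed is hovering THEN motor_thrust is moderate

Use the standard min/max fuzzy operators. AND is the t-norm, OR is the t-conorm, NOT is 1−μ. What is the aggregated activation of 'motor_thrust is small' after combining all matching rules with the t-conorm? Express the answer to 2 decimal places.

R1: above=0.45, near=0.11; OR[max(a, b)] → w = 0.45
R2: ¬sinking=1−0.65=0.35 → w = 0.35
R3: above=0.45, hovering=0.19; OR[max(a, b)] → w = 0.45
R4: hovering=0.19 → w = 0.19
Rules with consequent 'small': {R1, R2} → strengths 0.45, 0.35
Aggregate via t-conorm [max(a, b)]: 0.45

0.45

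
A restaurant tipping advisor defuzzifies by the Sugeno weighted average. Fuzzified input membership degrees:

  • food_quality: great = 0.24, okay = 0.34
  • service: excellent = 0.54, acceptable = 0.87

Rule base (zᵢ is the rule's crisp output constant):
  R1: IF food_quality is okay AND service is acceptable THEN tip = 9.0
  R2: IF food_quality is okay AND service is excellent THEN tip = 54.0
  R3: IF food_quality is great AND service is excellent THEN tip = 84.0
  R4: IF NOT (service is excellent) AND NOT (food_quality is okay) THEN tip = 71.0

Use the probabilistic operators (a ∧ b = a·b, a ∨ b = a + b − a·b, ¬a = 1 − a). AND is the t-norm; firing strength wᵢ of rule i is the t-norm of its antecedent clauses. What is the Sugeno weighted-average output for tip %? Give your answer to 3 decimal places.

49.330

R1 (z=9.0): okay=0.34, acceptable=0.87; AND[a·b] → w = 0.2958
R2 (z=54.0): okay=0.34, excellent=0.54; AND[a·b] → w = 0.1836
R3 (z=84.0): great=0.24, excellent=0.54; AND[a·b] → w = 0.1296
R4 (z=71.0): ¬excellent=1−0.54=0.46, ¬okay=1−0.34=0.66; AND[a·b] → w = 0.3036
Weighted average = (0.2958·9.0 + 0.1836·54.0 + 0.1296·84.0 + 0.3036·71.0) / (0.2958 + 0.1836 + 0.1296 + 0.3036)
  = 45.0186 / 0.9126 = 49.330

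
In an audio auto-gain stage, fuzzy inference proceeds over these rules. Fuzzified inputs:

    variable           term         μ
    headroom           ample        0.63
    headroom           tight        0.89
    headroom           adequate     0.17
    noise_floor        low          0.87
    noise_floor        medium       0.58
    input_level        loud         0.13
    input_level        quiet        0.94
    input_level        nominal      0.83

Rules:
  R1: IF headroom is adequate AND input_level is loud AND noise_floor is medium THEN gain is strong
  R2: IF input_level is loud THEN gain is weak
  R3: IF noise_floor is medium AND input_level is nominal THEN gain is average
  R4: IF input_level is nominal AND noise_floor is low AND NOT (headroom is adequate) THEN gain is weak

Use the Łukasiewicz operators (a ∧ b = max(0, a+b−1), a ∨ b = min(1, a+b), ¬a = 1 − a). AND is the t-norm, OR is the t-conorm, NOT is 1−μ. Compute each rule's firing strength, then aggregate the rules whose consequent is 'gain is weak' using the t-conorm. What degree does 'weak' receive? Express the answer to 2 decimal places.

R1: adequate=0.17, loud=0.13, medium=0.58; AND[max(0, a+b−1)] → w = 0.00
R2: loud=0.13 → w = 0.13
R3: medium=0.58, nominal=0.83; AND[max(0, a+b−1)] → w = 0.41
R4: nominal=0.83, low=0.87, ¬adequate=1−0.17=0.83; AND[max(0, a+b−1)] → w = 0.53
Rules with consequent 'weak': {R2, R4} → strengths 0.13, 0.53
Aggregate via t-conorm [min(1, a+b)]: 0.66

0.66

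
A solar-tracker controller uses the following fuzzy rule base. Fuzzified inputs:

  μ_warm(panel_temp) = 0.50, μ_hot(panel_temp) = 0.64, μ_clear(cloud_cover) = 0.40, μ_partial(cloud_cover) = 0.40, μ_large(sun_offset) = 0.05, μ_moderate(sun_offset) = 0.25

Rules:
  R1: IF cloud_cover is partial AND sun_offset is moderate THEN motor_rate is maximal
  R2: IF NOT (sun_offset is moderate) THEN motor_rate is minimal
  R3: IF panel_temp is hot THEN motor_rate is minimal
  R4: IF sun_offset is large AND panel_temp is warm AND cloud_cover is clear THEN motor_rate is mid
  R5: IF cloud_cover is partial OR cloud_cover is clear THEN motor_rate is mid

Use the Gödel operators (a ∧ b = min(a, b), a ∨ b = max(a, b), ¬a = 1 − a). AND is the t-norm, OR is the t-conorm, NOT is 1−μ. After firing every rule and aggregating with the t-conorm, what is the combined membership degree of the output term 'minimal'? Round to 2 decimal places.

R1: partial=0.40, moderate=0.25; AND[min(a, b)] → w = 0.25
R2: ¬moderate=1−0.25=0.75 → w = 0.75
R3: hot=0.64 → w = 0.64
R4: large=0.05, warm=0.50, clear=0.40; AND[min(a, b)] → w = 0.05
R5: partial=0.40, clear=0.40; OR[max(a, b)] → w = 0.40
Rules with consequent 'minimal': {R2, R3} → strengths 0.75, 0.64
Aggregate via t-conorm [max(a, b)]: 0.75

0.75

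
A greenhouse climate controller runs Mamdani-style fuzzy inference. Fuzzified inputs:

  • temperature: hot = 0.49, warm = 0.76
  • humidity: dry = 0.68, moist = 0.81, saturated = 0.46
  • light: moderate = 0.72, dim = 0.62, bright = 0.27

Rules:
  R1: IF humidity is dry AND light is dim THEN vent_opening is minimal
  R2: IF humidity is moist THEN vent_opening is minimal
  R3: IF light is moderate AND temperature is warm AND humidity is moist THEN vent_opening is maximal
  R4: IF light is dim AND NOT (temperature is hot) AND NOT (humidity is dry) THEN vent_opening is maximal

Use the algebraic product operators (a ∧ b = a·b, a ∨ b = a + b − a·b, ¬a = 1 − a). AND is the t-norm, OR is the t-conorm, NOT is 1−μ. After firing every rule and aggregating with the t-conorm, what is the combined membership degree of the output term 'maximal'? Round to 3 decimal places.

R1: dry=0.68, dim=0.62; AND[a·b] → w = 0.4216
R2: moist=0.81 → w = 0.8100
R3: moderate=0.72, warm=0.76, moist=0.81; AND[a·b] → w = 0.4432
R4: dim=0.62, ¬hot=1−0.49=0.51, ¬dry=1−0.68=0.32; AND[a·b] → w = 0.1012
Rules with consequent 'maximal': {R3, R4} → strengths 0.4432, 0.1012
Aggregate via t-conorm [a + b − a·b]: 0.4996

0.500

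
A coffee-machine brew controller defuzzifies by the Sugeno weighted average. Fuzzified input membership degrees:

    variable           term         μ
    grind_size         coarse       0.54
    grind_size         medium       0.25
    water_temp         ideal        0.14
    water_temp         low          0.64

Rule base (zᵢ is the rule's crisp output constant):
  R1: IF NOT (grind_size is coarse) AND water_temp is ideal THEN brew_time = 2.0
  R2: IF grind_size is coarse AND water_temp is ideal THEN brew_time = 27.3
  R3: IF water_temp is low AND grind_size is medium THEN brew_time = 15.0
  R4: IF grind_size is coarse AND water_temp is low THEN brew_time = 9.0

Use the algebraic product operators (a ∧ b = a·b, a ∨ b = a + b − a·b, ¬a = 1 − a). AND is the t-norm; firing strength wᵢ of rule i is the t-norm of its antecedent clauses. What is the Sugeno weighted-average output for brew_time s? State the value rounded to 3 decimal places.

11.932

R1 (z=2.0): ¬coarse=1−0.54=0.46, ideal=0.14; AND[a·b] → w = 0.0644
R2 (z=27.3): coarse=0.54, ideal=0.14; AND[a·b] → w = 0.0756
R3 (z=15.0): low=0.64, medium=0.25; AND[a·b] → w = 0.1600
R4 (z=9.0): coarse=0.54, low=0.64; AND[a·b] → w = 0.3456
Weighted average = (0.0644·2.0 + 0.0756·27.3 + 0.1600·15.0 + 0.3456·9.0) / (0.0644 + 0.0756 + 0.1600 + 0.3456)
  = 7.7031 / 0.6456 = 11.932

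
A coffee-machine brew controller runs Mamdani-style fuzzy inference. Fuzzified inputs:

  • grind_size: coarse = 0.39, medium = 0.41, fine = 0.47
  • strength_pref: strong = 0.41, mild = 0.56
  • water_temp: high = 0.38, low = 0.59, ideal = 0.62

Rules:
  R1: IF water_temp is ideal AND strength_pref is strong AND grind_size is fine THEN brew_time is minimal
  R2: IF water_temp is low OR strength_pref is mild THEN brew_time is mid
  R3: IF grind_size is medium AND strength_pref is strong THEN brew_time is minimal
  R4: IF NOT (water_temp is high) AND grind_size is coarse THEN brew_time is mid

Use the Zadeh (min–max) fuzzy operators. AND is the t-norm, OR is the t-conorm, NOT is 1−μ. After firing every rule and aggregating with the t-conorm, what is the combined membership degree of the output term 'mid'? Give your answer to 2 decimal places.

R1: ideal=0.62, strong=0.41, fine=0.47; AND[min(a, b)] → w = 0.41
R2: low=0.59, mild=0.56; OR[max(a, b)] → w = 0.59
R3: medium=0.41, strong=0.41; AND[min(a, b)] → w = 0.41
R4: ¬high=1−0.38=0.62, coarse=0.39; AND[min(a, b)] → w = 0.39
Rules with consequent 'mid': {R2, R4} → strengths 0.59, 0.39
Aggregate via t-conorm [max(a, b)]: 0.59

0.59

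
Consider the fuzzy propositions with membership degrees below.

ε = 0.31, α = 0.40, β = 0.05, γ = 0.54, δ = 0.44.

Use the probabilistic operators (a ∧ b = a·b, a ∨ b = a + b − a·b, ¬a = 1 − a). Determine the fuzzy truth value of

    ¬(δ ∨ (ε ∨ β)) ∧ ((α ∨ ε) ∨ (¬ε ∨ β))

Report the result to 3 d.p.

ε ∨ β = a + b − a·b on (0.3100, 0.0500) = 0.3445
δ ∨ (ε ∨ β) = a + b − a·b on (0.4400, 0.3445) = 0.6329
¬(δ ∨ (ε ∨ β)) = 1 − 0.6329 = 0.3671
α ∨ ε = a + b − a·b on (0.4000, 0.3100) = 0.5860
¬ε = 1 − 0.3100 = 0.6900
¬ε ∨ β = a + b − a·b on (0.6900, 0.0500) = 0.7055
(α ∨ ε) ∨ (¬ε ∨ β) = a + b − a·b on (0.5860, 0.7055) = 0.8781
¬(δ ∨ (ε ∨ β)) ∧ ((α ∨ ε) ∨ (¬ε ∨ β)) = a·b on (0.3671, 0.8781) = 0.3223

0.322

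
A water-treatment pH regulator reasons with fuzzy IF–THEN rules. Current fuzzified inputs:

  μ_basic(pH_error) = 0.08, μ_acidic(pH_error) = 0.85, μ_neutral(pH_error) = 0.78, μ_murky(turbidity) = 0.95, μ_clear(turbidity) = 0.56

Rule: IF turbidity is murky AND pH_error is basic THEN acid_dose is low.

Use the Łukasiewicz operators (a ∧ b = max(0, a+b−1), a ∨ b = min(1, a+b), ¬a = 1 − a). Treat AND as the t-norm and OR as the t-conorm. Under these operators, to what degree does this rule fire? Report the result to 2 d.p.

firing strength: murky=0.95, basic=0.08; AND[max(0, a+b−1)] → w = 0.03

0.03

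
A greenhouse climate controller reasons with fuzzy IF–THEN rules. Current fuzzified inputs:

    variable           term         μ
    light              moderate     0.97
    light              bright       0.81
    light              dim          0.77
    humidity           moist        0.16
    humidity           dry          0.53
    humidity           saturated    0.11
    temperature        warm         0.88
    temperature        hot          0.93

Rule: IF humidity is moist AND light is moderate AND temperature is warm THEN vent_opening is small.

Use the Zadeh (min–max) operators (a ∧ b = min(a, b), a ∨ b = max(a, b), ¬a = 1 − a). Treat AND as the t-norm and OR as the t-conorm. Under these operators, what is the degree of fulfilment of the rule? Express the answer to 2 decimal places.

0.16

firing strength: moist=0.16, moderate=0.97, warm=0.88; AND[min(a, b)] → w = 0.16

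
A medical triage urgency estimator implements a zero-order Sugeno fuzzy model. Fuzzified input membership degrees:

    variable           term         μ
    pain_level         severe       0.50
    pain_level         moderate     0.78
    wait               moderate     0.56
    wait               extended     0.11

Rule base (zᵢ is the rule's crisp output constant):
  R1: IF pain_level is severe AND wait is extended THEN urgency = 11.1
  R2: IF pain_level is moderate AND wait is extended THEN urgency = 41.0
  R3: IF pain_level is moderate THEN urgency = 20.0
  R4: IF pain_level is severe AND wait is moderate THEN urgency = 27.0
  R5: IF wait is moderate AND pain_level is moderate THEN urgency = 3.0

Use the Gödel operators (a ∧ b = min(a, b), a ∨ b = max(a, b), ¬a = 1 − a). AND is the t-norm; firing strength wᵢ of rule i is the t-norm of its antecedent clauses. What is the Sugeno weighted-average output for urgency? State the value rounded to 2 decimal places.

17.72

R1 (z=11.1): severe=0.50, extended=0.11; AND[min(a, b)] → w = 0.11
R2 (z=41.0): moderate=0.78, extended=0.11; AND[min(a, b)] → w = 0.11
R3 (z=20.0): moderate=0.78 → w = 0.78
R4 (z=27.0): severe=0.50, moderate=0.56; AND[min(a, b)] → w = 0.50
R5 (z=3.0): moderate=0.56, moderate=0.78; AND[min(a, b)] → w = 0.56
Weighted average = (0.11·11.1 + 0.11·41.0 + 0.78·20.0 + 0.50·27.0 + 0.56·3.0) / (0.11 + 0.11 + 0.78 + 0.50 + 0.56)
  = 36.5110 / 2.0600 = 17.72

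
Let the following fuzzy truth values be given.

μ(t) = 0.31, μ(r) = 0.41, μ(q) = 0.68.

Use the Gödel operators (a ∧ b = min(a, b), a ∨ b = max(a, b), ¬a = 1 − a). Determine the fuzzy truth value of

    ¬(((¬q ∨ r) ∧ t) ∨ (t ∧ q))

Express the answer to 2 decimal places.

0.69

¬q = 1 − 0.68 = 0.32
¬q ∨ r = max(a, b) on (0.32, 0.41) = 0.41
(¬q ∨ r) ∧ t = min(a, b) on (0.41, 0.31) = 0.31
t ∧ q = min(a, b) on (0.31, 0.68) = 0.31
((¬q ∨ r) ∧ t) ∨ (t ∧ q) = max(a, b) on (0.31, 0.31) = 0.31
¬(((¬q ∨ r) ∧ t) ∨ (t ∧ q)) = 1 − 0.31 = 0.69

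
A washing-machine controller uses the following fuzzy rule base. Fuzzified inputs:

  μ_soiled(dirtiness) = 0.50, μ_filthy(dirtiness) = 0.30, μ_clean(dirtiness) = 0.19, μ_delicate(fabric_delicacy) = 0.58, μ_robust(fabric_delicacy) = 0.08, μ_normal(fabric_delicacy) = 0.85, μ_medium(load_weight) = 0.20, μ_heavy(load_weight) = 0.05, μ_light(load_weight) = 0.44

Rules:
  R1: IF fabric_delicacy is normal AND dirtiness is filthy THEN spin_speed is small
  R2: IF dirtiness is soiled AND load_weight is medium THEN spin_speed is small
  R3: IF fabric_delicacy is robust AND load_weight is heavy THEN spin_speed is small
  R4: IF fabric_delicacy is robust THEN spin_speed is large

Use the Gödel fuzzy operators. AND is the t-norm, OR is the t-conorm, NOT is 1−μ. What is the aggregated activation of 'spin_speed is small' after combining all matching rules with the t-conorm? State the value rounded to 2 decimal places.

0.30

R1: normal=0.85, filthy=0.30; AND[min(a, b)] → w = 0.30
R2: soiled=0.50, medium=0.20; AND[min(a, b)] → w = 0.20
R3: robust=0.08, heavy=0.05; AND[min(a, b)] → w = 0.05
R4: robust=0.08 → w = 0.08
Rules with consequent 'small': {R1, R2, R3} → strengths 0.30, 0.20, 0.05
Aggregate via t-conorm [max(a, b)]: 0.30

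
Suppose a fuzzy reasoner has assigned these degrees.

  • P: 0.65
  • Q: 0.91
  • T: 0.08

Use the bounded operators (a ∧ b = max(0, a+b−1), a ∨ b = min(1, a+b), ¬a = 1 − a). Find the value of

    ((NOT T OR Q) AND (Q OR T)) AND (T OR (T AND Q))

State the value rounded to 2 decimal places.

NOT T = 1 − 0.08 = 0.92
NOT T OR Q = min(1, a+b) on (0.92, 0.91) = 1.00
Q OR T = min(1, a+b) on (0.91, 0.08) = 0.99
(NOT T OR Q) AND (Q OR T) = max(0, a+b−1) on (1.00, 0.99) = 0.99
T AND Q = max(0, a+b−1) on (0.08, 0.91) = 0.00
T OR (T AND Q) = min(1, a+b) on (0.08, 0.00) = 0.08
((NOT T OR Q) AND (Q OR T)) AND (T OR (T AND Q)) = max(0, a+b−1) on (0.99, 0.08) = 0.07

0.07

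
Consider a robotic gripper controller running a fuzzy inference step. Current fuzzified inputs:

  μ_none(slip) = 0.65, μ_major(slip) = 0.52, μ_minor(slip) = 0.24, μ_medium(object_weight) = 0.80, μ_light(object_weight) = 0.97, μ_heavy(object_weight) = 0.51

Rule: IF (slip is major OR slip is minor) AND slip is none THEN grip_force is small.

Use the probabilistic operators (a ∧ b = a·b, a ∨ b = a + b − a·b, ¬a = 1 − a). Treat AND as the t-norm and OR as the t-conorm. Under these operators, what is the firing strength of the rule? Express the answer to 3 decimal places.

firing strength: (major=0.52 OR minor=0.24) = 0.6352; AND[a·b] with none=0.65 → w = 0.4129

0.413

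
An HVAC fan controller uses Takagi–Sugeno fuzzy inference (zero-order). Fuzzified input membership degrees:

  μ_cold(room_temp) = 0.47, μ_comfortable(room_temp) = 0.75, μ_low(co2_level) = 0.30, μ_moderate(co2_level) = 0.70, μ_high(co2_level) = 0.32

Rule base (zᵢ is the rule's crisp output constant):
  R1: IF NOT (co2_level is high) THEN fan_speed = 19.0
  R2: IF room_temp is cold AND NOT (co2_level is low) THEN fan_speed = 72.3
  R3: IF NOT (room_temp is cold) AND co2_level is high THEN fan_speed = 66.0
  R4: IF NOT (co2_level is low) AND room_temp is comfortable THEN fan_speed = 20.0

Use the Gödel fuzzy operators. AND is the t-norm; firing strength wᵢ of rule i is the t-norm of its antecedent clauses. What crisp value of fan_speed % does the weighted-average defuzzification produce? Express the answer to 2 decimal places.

37.80

R1 (z=19.0): ¬high=1−0.32=0.68 → w = 0.68
R2 (z=72.3): cold=0.47, ¬low=1−0.30=0.70; AND[min(a, b)] → w = 0.47
R3 (z=66.0): ¬cold=1−0.47=0.53, high=0.32; AND[min(a, b)] → w = 0.32
R4 (z=20.0): ¬low=1−0.30=0.70, comfortable=0.75; AND[min(a, b)] → w = 0.70
Weighted average = (0.68·19.0 + 0.47·72.3 + 0.32·66.0 + 0.70·20.0) / (0.68 + 0.47 + 0.32 + 0.70)
  = 82.0210 / 2.1700 = 37.80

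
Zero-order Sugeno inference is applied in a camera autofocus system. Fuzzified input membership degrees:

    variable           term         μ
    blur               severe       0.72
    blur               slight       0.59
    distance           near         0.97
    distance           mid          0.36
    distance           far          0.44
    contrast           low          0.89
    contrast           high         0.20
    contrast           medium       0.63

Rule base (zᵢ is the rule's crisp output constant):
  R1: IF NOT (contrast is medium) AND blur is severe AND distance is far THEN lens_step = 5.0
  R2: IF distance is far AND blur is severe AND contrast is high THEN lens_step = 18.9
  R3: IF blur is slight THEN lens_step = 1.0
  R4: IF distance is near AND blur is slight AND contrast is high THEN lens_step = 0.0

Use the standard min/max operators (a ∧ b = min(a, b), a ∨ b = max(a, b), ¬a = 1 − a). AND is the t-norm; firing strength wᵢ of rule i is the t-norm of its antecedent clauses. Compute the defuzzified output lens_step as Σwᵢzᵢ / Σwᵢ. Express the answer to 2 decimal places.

4.57

R1 (z=5.0): ¬medium=1−0.63=0.37, severe=0.72, far=0.44; AND[min(a, b)] → w = 0.37
R2 (z=18.9): far=0.44, severe=0.72, high=0.20; AND[min(a, b)] → w = 0.20
R3 (z=1.0): slight=0.59 → w = 0.59
R4 (z=0.0): near=0.97, slight=0.59, high=0.20; AND[min(a, b)] → w = 0.20
Weighted average = (0.37·5.0 + 0.20·18.9 + 0.59·1.0 + 0.20·0.0) / (0.37 + 0.20 + 0.59 + 0.20)
  = 6.2200 / 1.3600 = 4.57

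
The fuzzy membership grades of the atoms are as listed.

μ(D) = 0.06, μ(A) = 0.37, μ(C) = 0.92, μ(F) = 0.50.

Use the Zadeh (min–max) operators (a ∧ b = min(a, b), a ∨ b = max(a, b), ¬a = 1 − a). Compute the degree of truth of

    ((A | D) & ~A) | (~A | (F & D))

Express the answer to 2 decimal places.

A | D = max(a, b) on (0.37, 0.06) = 0.37
~A = 1 − 0.37 = 0.63
(A | D) & ~A = min(a, b) on (0.37, 0.63) = 0.37
~A = 1 − 0.37 = 0.63
F & D = min(a, b) on (0.50, 0.06) = 0.06
~A | (F & D) = max(a, b) on (0.63, 0.06) = 0.63
((A | D) & ~A) | (~A | (F & D)) = max(a, b) on (0.37, 0.63) = 0.63

0.63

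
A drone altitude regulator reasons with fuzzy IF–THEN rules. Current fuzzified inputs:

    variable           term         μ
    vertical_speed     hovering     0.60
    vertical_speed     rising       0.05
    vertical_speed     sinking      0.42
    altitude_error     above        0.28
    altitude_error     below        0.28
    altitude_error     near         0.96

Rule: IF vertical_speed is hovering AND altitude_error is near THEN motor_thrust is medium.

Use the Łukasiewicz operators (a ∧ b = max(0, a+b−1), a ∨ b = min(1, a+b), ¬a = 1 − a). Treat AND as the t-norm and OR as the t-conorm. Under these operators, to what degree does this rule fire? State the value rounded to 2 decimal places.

firing strength: hovering=0.60, near=0.96; AND[max(0, a+b−1)] → w = 0.56

0.56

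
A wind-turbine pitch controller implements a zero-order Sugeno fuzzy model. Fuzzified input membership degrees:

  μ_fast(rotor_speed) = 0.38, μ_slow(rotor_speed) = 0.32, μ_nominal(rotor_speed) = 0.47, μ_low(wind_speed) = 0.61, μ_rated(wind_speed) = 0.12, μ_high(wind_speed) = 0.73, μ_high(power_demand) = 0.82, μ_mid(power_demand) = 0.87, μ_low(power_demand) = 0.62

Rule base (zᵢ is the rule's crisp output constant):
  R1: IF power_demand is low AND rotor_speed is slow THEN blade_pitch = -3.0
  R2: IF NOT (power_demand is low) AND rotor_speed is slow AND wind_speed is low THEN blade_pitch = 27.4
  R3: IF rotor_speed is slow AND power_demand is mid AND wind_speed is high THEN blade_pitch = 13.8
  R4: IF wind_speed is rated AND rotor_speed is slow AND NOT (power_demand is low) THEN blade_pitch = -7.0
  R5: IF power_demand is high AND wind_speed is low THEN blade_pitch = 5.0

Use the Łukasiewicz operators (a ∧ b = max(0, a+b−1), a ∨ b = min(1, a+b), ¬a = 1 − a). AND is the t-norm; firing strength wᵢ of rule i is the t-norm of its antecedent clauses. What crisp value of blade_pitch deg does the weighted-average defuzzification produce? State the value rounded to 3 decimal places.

5.000

R1 (z=-3.0): low=0.62, slow=0.32; AND[max(0, a+b−1)] → w = 0.00
R2 (z=27.4): ¬low=1−0.62=0.38, slow=0.32, low=0.61; AND[max(0, a+b−1)] → w = 0.00
R3 (z=13.8): slow=0.32, mid=0.87, high=0.73; AND[max(0, a+b−1)] → w = 0.00
R4 (z=-7.0): rated=0.12, slow=0.32, ¬low=1−0.62=0.38; AND[max(0, a+b−1)] → w = 0.00
R5 (z=5.0): high=0.82, low=0.61; AND[max(0, a+b−1)] → w = 0.43
Weighted average = (0.00·-3.0 + 0.00·27.4 + 0.00·13.8 + 0.00·-7.0 + 0.43·5.0) / (0.00 + 0.00 + 0.00 + 0.00 + 0.43)
  = 2.1500 / 0.4300 = 5.000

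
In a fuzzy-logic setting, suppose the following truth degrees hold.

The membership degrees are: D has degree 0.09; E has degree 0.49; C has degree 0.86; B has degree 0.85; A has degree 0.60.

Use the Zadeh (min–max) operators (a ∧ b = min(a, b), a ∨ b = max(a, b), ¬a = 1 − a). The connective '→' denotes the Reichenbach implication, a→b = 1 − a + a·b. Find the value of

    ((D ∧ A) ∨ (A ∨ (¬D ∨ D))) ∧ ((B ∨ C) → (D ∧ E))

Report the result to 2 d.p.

0.22

D ∧ A = min(a, b) on (0.09, 0.60) = 0.09
¬D = 1 − 0.09 = 0.91
¬D ∨ D = max(a, b) on (0.91, 0.09) = 0.91
A ∨ (¬D ∨ D) = max(a, b) on (0.60, 0.91) = 0.91
(D ∧ A) ∨ (A ∨ (¬D ∨ D)) = max(a, b) on (0.09, 0.91) = 0.91
B ∨ C = max(a, b) on (0.85, 0.86) = 0.86
D ∧ E = min(a, b) on (0.09, 0.49) = 0.09
(B ∨ C) → (D ∧ E)  [Reichenbach: 1 − a + a·b] with a=0.86, b=0.09 → 0.22
((D ∧ A) ∨ (A ∨ (¬D ∨ D))) ∧ ((B ∨ C) → (D ∧ E)) = min(a, b) on (0.91, 0.22) = 0.22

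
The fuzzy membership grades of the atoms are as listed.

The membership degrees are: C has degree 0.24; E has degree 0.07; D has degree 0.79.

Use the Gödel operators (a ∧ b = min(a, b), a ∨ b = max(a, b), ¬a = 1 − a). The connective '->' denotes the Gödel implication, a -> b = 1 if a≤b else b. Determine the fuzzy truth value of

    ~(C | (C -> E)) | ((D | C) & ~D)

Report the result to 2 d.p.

C -> E  [Gödel: 1 if a≤b else b] with a=0.24, b=0.07 → 0.07
C | (C -> E) = max(a, b) on (0.24, 0.07) = 0.24
~(C | (C -> E)) = 1 − 0.24 = 0.76
D | C = max(a, b) on (0.79, 0.24) = 0.79
~D = 1 − 0.79 = 0.21
(D | C) & ~D = min(a, b) on (0.79, 0.21) = 0.21
~(C | (C -> E)) | ((D | C) & ~D) = max(a, b) on (0.76, 0.21) = 0.76

0.76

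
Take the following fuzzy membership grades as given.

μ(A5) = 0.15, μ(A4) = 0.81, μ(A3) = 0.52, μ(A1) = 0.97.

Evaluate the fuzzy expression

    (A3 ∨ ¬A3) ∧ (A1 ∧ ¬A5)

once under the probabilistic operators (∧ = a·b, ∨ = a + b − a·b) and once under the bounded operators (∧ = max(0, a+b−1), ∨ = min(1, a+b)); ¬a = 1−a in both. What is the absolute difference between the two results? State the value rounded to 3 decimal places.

Under probabilistic:
  ¬A3 = 1 − 0.5200 = 0.4800
  A3 ∨ ¬A3 = a + b − a·b on (0.5200, 0.4800) = 0.7504
  ¬A5 = 1 − 0.1500 = 0.8500
  A1 ∧ ¬A5 = a·b on (0.9700, 0.8500) = 0.8245
  (A3 ∨ ¬A3) ∧ (A1 ∧ ¬A5) = a·b on (0.7504, 0.8245) = 0.6187
  → value = 0.6187
Under bounded:
  ¬A3 = 1 − 0.52 = 0.48
  A3 ∨ ¬A3 = min(1, a+b) on (0.52, 0.48) = 1.00
  ¬A5 = 1 − 0.15 = 0.85
  A1 ∧ ¬A5 = max(0, a+b−1) on (0.97, 0.85) = 0.82
  (A3 ∨ ¬A3) ∧ (A1 ∧ ¬A5) = max(0, a+b−1) on (1.00, 0.82) = 0.82
  → value = 0.8200
|0.6187 − 0.8200| = 0.201

0.201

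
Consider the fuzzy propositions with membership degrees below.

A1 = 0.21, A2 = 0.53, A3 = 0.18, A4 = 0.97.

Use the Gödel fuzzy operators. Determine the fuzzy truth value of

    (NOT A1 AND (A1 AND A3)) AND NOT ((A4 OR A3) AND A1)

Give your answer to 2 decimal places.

NOT A1 = 1 − 0.21 = 0.79
A1 AND A3 = min(a, b) on (0.21, 0.18) = 0.18
NOT A1 AND (A1 AND A3) = min(a, b) on (0.79, 0.18) = 0.18
A4 OR A3 = max(a, b) on (0.97, 0.18) = 0.97
(A4 OR A3) AND A1 = min(a, b) on (0.97, 0.21) = 0.21
NOT ((A4 OR A3) AND A1) = 1 − 0.21 = 0.79
(NOT A1 AND (A1 AND A3)) AND NOT ((A4 OR A3) AND A1) = min(a, b) on (0.18, 0.79) = 0.18

0.18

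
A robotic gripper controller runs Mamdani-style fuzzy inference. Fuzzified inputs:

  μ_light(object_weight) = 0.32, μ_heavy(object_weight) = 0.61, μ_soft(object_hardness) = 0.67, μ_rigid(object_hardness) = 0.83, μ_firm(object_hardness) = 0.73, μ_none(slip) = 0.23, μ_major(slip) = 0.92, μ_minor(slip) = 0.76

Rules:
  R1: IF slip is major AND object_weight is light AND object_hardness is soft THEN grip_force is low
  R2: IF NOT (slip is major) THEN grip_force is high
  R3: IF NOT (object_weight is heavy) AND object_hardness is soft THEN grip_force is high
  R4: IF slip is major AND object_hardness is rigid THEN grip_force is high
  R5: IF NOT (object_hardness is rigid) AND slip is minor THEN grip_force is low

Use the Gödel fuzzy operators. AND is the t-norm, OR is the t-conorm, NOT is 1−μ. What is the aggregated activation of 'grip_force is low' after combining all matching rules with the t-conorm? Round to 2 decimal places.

R1: major=0.92, light=0.32, soft=0.67; AND[min(a, b)] → w = 0.32
R2: ¬major=1−0.92=0.08 → w = 0.08
R3: ¬heavy=1−0.61=0.39, soft=0.67; AND[min(a, b)] → w = 0.39
R4: major=0.92, rigid=0.83; AND[min(a, b)] → w = 0.83
R5: ¬rigid=1−0.83=0.17, minor=0.76; AND[min(a, b)] → w = 0.17
Rules with consequent 'low': {R1, R5} → strengths 0.32, 0.17
Aggregate via t-conorm [max(a, b)]: 0.32

0.32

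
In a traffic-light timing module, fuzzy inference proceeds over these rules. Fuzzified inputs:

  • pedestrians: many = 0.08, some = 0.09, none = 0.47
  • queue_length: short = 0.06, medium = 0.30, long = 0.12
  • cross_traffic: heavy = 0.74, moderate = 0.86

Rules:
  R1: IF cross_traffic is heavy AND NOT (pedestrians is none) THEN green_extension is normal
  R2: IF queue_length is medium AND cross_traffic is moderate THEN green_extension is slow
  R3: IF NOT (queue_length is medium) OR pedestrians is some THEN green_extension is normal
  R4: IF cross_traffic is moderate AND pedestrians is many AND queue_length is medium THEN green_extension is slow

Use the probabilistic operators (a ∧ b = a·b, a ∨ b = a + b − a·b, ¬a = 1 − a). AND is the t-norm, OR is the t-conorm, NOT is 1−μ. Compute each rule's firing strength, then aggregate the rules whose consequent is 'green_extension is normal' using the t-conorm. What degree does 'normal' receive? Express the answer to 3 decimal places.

R1: heavy=0.74, ¬none=1−0.47=0.53; AND[a·b] → w = 0.3922
R2: medium=0.30, moderate=0.86; AND[a·b] → w = 0.2580
R3: ¬medium=1−0.30=0.70, some=0.09; OR[a + b − a·b] → w = 0.7270
R4: moderate=0.86, many=0.08, medium=0.30; AND[a·b] → w = 0.0206
Rules with consequent 'normal': {R1, R3} → strengths 0.3922, 0.7270
Aggregate via t-conorm [a + b − a·b]: 0.8341

0.834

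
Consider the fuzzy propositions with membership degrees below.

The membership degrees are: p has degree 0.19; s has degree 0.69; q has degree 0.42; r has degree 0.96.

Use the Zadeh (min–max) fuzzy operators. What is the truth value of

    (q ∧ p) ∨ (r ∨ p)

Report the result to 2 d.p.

q ∧ p = min(a, b) on (0.42, 0.19) = 0.19
r ∨ p = max(a, b) on (0.96, 0.19) = 0.96
(q ∧ p) ∨ (r ∨ p) = max(a, b) on (0.19, 0.96) = 0.96

0.96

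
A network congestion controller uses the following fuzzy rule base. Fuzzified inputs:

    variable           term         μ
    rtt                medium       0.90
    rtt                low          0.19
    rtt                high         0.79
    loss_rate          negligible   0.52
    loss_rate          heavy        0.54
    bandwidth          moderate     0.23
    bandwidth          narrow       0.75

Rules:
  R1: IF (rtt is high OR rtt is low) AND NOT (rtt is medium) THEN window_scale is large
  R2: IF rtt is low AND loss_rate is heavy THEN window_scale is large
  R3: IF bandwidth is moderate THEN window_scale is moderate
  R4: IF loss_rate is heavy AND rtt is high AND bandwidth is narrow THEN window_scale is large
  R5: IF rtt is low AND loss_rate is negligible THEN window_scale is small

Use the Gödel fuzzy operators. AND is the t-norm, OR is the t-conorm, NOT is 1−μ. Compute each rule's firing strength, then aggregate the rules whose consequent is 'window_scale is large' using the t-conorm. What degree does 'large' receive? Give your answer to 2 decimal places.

R1: (high=0.79 OR low=0.19) = 0.79; AND[min(a, b)] with ¬medium=1−0.90=0.10 → w = 0.10
R2: low=0.19, heavy=0.54; AND[min(a, b)] → w = 0.19
R3: moderate=0.23 → w = 0.23
R4: heavy=0.54, high=0.79, narrow=0.75; AND[min(a, b)] → w = 0.54
R5: low=0.19, negligible=0.52; AND[min(a, b)] → w = 0.19
Rules with consequent 'large': {R1, R2, R4} → strengths 0.10, 0.19, 0.54
Aggregate via t-conorm [max(a, b)]: 0.54

0.54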